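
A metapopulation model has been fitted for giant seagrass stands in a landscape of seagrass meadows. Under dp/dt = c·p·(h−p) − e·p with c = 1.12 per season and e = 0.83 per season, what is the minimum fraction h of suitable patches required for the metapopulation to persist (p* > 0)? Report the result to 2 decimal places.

0.74

p* = h − e/c is positive only when h > e/c.
h_min = e/c = 0.83/1.12 = 0.7411.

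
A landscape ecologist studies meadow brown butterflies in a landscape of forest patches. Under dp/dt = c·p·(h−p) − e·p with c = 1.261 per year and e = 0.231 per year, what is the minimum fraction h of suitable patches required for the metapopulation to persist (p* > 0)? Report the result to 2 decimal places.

p* = h − e/c is positive only when h > e/c.
h_min = e/c = 0.231/1.261 = 0.1832.

0.18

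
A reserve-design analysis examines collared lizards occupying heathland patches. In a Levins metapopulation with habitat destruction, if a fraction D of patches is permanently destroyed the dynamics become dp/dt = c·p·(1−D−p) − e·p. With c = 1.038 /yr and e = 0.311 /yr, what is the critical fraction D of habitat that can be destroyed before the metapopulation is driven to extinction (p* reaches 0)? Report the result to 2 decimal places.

The nontrivial equilibrium is p* = (1−D) − e/c; extinction occurs when this hits zero.
So D_crit = 1 − e/c = 1 − 0.311/1.038 = 1 − 0.2996 = 0.7004.
Note this equals the original equilibrium occupancy — the Levins extinction-debt result.

0.70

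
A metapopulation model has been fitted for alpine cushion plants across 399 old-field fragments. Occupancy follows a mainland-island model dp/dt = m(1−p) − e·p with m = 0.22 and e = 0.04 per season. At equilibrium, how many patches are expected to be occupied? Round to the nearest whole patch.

338

p* = m/(m+e) = 0.22/0.2600 = 0.8462.
Expected occupied patches = N × p* = 399 × 0.8462 = 337.62 ≈ 338.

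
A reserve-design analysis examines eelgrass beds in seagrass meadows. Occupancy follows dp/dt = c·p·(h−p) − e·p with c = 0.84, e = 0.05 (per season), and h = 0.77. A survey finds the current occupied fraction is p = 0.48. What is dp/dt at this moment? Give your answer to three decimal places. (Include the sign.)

Colonization term: c·p·(h−p) = 0.84×0.48×0.2900 = 0.11693.
Extinction term: e·p = 0.02400.
dp/dt = 0.11693 − 0.02400 = 0.09293.

0.093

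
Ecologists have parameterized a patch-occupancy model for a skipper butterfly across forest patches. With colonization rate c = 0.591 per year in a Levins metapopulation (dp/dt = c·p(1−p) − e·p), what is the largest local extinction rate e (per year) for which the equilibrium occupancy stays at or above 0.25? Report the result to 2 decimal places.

0.44

1 − e/c ≥ 0.25 ⇒ e ≤ c(1 − 0.25) = 0.591 × 0.7500.
e_max = 0.4432.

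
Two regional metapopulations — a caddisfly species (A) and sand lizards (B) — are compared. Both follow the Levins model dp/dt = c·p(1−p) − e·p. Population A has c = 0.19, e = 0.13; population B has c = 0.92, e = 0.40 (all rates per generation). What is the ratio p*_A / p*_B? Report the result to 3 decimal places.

0.559

A: p*_A = 1 − 0.13/0.19 = 0.3158.
B: p*_B = 1 − 0.40/0.92 = 0.5652.
p*_A / p*_B = 0.3158/0.5652 = 0.5587.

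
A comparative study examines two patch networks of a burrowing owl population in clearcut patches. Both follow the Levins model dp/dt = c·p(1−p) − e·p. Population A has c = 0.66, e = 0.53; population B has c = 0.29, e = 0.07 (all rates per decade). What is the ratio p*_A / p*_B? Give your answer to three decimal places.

0.260

A: p*_A = 1 − 0.53/0.66 = 0.1970.
B: p*_B = 1 − 0.07/0.29 = 0.7586.
p*_A / p*_B = 0.1970/0.7586 = 0.2596.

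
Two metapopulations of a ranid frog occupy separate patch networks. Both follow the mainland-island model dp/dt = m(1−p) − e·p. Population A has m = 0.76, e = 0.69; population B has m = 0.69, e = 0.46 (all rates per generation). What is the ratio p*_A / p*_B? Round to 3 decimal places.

A: p*_A = m/(m+e) = 0.76/1.4500 = 0.5241.
B: p*_B = 0.69/1.1500 = 0.6000.
p*_A / p*_B = 0.5241/0.6000 = 0.8736.

0.874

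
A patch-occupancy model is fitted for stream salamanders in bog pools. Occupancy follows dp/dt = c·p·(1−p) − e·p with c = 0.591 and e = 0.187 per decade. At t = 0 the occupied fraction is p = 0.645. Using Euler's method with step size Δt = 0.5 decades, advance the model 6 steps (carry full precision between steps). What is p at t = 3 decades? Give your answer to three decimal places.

Update rule: p ← p + [c·p·(1−p) − e·p]·Δt with Δt = 0.5.
p: 0.64500 → 0.65235  (Δp = +0.00735)
p: 0.65235 → 0.65838  (Δp = +0.00602)
p: 0.65838 → 0.66328  (Δp = +0.00490)
p: 0.66328 → 0.66726  (Δp = +0.00398)
p: 0.66726 → 0.67048  (Δp = +0.00322)
p: 0.67048 → 0.67308  (Δp = +0.00260)

0.673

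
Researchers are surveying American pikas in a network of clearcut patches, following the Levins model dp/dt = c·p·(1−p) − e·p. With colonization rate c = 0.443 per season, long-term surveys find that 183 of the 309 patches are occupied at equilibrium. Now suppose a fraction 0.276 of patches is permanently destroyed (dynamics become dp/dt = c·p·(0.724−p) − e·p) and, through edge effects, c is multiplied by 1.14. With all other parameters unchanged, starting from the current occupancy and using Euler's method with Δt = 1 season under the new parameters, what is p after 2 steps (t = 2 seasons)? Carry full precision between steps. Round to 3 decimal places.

Observed p* = 183/309 = 0.59223.
Balance c(1−p*) = e gives e = 0.443×(1 − 0.59223) = 0.18064.
Starting from p₀ = 0.59223; update p ← p + (dp/dt)·Δt with the new parameters.
step 1: Δp = -0.06757, p = 0.52466
step 2: Δp = -0.04196, p = 0.48270

0.483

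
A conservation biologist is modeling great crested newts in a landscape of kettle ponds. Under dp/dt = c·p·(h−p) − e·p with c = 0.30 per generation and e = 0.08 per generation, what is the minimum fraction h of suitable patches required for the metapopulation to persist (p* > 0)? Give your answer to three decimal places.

0.267

p* = h − e/c is positive only when h > e/c.
h_min = e/c = 0.08/0.30 = 0.2667.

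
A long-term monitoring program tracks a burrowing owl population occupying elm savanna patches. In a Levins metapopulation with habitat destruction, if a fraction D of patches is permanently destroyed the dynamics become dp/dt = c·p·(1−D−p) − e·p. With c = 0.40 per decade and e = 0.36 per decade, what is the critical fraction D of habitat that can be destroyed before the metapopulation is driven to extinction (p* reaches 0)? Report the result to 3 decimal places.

0.100

The nontrivial equilibrium is p* = (1−D) − e/c; extinction occurs when this hits zero.
So D_crit = 1 − e/c = 1 − 0.36/0.40 = 1 − 0.9000 = 0.1000.
This equals the undisturbed p*, a classic result of Lande's extension.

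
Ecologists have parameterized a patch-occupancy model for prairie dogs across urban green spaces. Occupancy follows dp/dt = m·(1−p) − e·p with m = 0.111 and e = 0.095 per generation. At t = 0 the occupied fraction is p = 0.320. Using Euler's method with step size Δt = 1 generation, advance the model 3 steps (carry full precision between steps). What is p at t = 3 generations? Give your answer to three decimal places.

Update rule: p ← p + [m·(1−p) − e·p]·Δt with Δt = 1.
t = 1: p = 0.32000 + (+0.04508) = 0.36508
t = 2: p = 0.36508 + (+0.03579) = 0.40087
t = 3: p = 0.40087 + (+0.02842) = 0.42929

0.429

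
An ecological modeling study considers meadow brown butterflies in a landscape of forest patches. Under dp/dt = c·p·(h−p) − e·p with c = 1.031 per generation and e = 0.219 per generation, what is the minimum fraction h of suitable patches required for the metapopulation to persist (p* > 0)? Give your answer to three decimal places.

0.212

p* = h − e/c is positive only when h > e/c.
h_min = e/c = 0.219/1.031 = 0.2124.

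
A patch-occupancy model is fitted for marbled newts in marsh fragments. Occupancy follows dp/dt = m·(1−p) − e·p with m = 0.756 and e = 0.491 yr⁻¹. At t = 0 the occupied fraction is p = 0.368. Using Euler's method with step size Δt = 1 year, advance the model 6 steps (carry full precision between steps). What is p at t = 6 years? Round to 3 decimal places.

0.606

Update rule: p ← p + [m·(1−p) − e·p]·Δt with Δt = 1.
step 1: Δp = +0.29710, p = 0.66510
step 2: Δp = -0.07338, p = 0.59172
step 3: Δp = +0.01813, p = 0.60985
step 4: Δp = -0.00448, p = 0.60537
step 5: Δp = +0.00111, p = 0.60647
step 6: Δp = -0.00027, p = 0.60620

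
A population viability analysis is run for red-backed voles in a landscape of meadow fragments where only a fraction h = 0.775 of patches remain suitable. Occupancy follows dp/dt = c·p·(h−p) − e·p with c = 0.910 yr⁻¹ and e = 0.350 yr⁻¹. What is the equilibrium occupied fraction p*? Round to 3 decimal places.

0.390

Setting dp/dt = 0 and dividing by p* gives c·(h−p*) = e.
So p* = h − e/c = 0.775 − 0.350/0.910 = 0.775 − 0.3846 = 0.3904.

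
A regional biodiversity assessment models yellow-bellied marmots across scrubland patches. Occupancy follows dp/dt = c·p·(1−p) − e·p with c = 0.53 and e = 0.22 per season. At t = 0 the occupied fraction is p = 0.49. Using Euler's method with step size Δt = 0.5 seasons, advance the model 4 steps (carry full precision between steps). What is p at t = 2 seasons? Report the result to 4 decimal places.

0.5316

Update rule: p ← p + [c·p·(1−p) − e·p]·Δt with Δt = 0.5.
  1  |  dp/dt·Δt = +0.012324  |  p_1 = 0.502324
  2  |  dp/dt·Δt = +0.010993  |  p_2 = 0.513316
  3  |  dp/dt·Δt = +0.009738  |  p_3 = 0.523055
  4  |  dp/dt·Δt = +0.008573  |  p_4 = 0.531628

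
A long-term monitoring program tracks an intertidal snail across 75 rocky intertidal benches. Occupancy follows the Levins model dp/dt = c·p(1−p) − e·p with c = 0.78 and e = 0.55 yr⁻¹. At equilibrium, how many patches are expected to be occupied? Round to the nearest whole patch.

p* = 1 − e/c = 1 − 0.55/0.78 = 0.2949.
Expected occupied patches = N × p* = 75 × 0.2949 = 22.12 ≈ 22.

22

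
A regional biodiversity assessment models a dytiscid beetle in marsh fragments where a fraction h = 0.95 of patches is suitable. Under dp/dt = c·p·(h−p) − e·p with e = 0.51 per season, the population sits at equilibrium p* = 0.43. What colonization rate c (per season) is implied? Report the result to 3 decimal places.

0.981

At equilibrium c(h−p*) = e, so c = e/(h−p*).
c = 0.51/(0.95 − 0.43) = 0.51/0.5200 = 0.9808.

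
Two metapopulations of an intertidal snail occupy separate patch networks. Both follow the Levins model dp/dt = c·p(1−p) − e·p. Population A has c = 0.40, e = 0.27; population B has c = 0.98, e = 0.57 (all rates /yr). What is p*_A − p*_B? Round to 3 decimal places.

A: p*_A = 1 − 0.27/0.40 = 0.3250.
B: p*_B = 1 − 0.57/0.98 = 0.4184.
p*_A − p*_B = 0.3250 − 0.4184 = -0.0934.

-0.093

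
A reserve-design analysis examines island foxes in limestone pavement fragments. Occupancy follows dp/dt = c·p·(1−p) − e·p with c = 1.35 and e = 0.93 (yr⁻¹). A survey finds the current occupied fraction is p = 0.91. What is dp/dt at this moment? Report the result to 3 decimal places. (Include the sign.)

-0.736

Colonization term: c·p·(1−p) = 1.35×0.91×0.0900 = 0.11056.
Extinction term: e·p = 0.84630.
dp/dt = 0.11056 − 0.84630 = -0.73574.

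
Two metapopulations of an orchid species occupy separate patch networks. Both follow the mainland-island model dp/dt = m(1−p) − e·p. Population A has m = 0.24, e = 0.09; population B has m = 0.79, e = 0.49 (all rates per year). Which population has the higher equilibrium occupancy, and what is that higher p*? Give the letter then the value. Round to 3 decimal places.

A, 0.727

A: p*_A = m/(m+e) = 0.24/0.3300 = 0.7273.
B: p*_B = 0.79/1.2800 = 0.6172.
A is higher at 0.7273.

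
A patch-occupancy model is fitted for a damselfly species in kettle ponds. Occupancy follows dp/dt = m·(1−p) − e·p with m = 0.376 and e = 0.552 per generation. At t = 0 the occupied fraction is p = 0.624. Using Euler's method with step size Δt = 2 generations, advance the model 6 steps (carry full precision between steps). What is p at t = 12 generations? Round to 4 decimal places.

Update rule: p ← p + [m·(1−p) − e·p]·Δt with Δt = 2.
step 1: Δp = -0.40614, p = 0.21786
step 2: Δp = +0.34766, p = 0.56552
step 3: Δp = -0.29760, p = 0.26792
step 4: Δp = +0.25474, p = 0.52266
step 5: Δp = -0.21806, p = 0.30460
step 6: Δp = +0.18666, p = 0.49126

0.4913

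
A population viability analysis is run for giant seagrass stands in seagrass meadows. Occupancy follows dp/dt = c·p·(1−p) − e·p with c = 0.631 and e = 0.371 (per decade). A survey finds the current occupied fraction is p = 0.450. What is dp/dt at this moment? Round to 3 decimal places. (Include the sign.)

Colonization term: c·p·(1−p) = 0.631×0.450×0.5500 = 0.15617.
Extinction term: e·p = 0.16695.
dp/dt = 0.15617 − 0.16695 = -0.01078.

-0.011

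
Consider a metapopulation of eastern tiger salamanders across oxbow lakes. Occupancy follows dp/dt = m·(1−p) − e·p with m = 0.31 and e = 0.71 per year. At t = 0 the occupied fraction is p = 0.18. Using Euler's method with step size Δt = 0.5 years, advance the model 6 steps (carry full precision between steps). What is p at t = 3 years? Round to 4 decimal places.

0.3022

Update rule: p ← p + [m·(1−p) − e·p]·Δt with Δt = 0.5.
p: 0.18000 → 0.24320  (Δp = +0.06320)
p: 0.24320 → 0.27417  (Δp = +0.03097)
p: 0.27417 → 0.28934  (Δp = +0.01517)
p: 0.28934 → 0.29678  (Δp = +0.00744)
p: 0.29678 → 0.30042  (Δp = +0.00364)
p: 0.30042 → 0.30221  (Δp = +0.00179)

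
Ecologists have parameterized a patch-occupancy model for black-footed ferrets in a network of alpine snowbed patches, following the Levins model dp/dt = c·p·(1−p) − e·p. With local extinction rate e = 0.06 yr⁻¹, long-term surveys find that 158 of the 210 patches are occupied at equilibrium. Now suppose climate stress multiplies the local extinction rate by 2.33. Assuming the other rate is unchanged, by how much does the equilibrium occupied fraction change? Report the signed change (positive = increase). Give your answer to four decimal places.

-0.3293

Observed p* = 158/210 = 0.75238.
Balance c(1−p*) = e gives c = e/(1 − 0.75238) = 0.06/0.24762 = 0.24231.
New p* = 1 − e/c = 1 − 0.13980/0.24231 = 0.42305.
Δp* = 0.42305 − 0.75238 = -0.32933.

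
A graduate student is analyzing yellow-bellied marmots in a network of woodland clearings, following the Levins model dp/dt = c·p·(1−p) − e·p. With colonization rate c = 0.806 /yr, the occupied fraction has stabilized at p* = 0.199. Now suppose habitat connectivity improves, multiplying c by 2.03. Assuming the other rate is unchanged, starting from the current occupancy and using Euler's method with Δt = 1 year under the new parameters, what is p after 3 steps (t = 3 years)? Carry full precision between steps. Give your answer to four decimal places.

0.5785

Balance c(1−p*) = e gives e = 0.806×(1 − 0.19900) = 0.64561.
Starting from p₀ = 0.19900; update p ← p + (dp/dt)·Δt with the new parameters.
step 1: Δp = +0.13233, p = 0.33133
step 2: Δp = +0.14859, p = 0.47992
step 3: Δp = +0.09855, p = 0.57847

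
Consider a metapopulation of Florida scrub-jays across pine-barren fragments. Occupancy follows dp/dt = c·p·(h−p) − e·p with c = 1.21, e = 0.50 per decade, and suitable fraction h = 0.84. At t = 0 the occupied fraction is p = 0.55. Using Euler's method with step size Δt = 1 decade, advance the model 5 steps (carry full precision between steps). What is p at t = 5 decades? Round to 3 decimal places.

Update rule: p ← p + [c·p·(h−p) − e·p]·Δt with Δt = 1.
step 1: Δp = -0.08201, p = 0.46799
step 2: Δp = -0.02334, p = 0.44465
step 3: Δp = -0.00962, p = 0.43504
step 4: Δp = -0.00435, p = 0.43069
step 5: Δp = -0.00204, p = 0.42865

0.429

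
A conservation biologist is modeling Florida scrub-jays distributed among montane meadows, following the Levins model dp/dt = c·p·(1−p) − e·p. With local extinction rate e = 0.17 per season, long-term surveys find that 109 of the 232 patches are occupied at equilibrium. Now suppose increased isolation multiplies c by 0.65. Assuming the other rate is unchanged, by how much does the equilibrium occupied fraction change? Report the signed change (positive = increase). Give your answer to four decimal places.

-0.2855

Observed p* = 109/232 = 0.46983.
Balance c(1−p*) = e gives c = e/(1 − 0.46983) = 0.17/0.53017 = 0.32065.
New p* = 1 − e/c = 1 − 0.17000/0.20842 = 0.18434.
Δp* = 0.18434 − 0.46983 = -0.28549.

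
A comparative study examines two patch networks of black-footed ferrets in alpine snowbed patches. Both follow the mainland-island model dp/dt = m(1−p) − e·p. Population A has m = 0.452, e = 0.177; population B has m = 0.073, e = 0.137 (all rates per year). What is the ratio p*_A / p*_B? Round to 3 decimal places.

2.067

A: p*_A = m/(m+e) = 0.452/0.6290 = 0.7186.
B: p*_B = 0.073/0.2100 = 0.3476.
p*_A / p*_B = 0.7186/0.3476 = 2.0672.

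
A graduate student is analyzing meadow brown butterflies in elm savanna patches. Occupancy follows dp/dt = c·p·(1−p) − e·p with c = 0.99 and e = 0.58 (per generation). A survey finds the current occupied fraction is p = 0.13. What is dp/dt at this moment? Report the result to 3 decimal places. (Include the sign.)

Colonization term: c·p·(1−p) = 0.99×0.13×0.8700 = 0.11197.
Extinction term: e·p = 0.07540.
dp/dt = 0.11197 − 0.07540 = 0.03657.

0.037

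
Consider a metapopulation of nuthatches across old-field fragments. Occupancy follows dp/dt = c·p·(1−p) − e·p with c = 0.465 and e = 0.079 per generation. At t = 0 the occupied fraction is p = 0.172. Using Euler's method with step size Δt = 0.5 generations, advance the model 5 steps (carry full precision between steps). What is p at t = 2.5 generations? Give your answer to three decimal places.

0.330

Update rule: p ← p + [c·p·(1−p) − e·p]·Δt with Δt = 0.5.
  1  |  dp/dt·Δt = +0.026318  |  p_1 = 0.198318
  2  |  dp/dt·Δt = +0.029131  |  p_2 = 0.227449
  3  |  dp/dt·Δt = +0.031870  |  p_3 = 0.259319
  4  |  dp/dt·Δt = +0.034414  |  p_4 = 0.293732
  5  |  dp/dt·Δt = +0.036631  |  p_5 = 0.330363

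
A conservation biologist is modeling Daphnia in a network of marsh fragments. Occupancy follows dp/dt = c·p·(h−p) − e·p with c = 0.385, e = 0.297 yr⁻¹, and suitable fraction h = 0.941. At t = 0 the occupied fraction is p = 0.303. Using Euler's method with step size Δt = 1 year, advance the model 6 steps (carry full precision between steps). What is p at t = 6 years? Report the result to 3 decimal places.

0.238

Update rule: p ← p + [c·p·(h−p) − e·p]·Δt with Δt = 1.
  1  |  dp/dt·Δt = -0.015565  |  p_1 = 0.287435
  2  |  dp/dt·Δt = -0.013043  |  p_2 = 0.274392
  3  |  dp/dt·Δt = -0.011073  |  p_3 = 0.263319
  4  |  dp/dt·Δt = -0.009504  |  p_4 = 0.253815
  5  |  dp/dt·Δt = -0.008232  |  p_5 = 0.245583
  6  |  dp/dt·Δt = -0.007187  |  p_6 = 0.238396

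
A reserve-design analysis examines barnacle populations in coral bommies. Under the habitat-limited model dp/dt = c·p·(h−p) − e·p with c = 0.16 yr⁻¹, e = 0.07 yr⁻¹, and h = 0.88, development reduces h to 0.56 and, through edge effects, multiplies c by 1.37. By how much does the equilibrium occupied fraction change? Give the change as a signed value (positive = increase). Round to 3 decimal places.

-0.202

Before: p* = h − e/c = 0.88 − 0.07/0.16 = 0.88 − 0.4375 = 0.4425.
After: c = 0.2192, e = 0.07, h = 0.56; p* = 0.56 − 0.07/0.2192 = 0.2407.
Δp* = 0.2407 − 0.4425 = -0.2018.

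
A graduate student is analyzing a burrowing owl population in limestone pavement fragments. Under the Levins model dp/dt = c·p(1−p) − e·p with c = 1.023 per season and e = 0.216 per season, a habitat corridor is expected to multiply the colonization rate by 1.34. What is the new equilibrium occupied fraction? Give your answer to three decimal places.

Before: p* = 1 − 0.216/1.023 = 0.7889.
After the change, c = 1.37082, e = 0.216, so p* = 1 − 0.216/1.37082 = 0.8424.

0.842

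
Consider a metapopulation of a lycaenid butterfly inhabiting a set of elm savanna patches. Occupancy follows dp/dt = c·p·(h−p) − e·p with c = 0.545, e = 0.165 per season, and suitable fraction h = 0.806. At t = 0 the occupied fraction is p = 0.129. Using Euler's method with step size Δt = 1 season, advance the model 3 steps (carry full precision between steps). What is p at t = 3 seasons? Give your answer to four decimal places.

Update rule: p ← p + [c·p·(h−p) − e·p]·Δt with Δt = 1.
step 1: Δp = +0.02631, p = 0.15531
step 2: Δp = +0.02945, p = 0.18476
step 3: Δp = +0.03207, p = 0.21683

0.2168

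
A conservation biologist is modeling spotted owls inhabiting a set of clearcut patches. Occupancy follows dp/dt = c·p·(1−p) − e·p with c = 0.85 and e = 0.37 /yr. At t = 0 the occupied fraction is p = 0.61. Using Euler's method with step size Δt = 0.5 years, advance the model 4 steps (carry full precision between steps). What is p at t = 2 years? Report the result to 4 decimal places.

Update rule: p ← p + [c·p·(1−p) − e·p]·Δt with Δt = 0.5.
p: 0.61000 → 0.59826  (Δp = -0.01174)
p: 0.59826 → 0.58973  (Δp = -0.00853)
p: 0.58973 → 0.58346  (Δp = -0.00627)
p: 0.58346 → 0.57881  (Δp = -0.00465)

0.5788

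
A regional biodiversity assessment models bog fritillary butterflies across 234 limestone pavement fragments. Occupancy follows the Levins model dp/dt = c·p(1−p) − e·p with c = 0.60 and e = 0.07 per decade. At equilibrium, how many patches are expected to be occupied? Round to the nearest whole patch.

207

p* = 1 − e/c = 1 − 0.07/0.60 = 0.8833.
Expected occupied patches = N × p* = 234 × 0.8833 = 206.70 ≈ 207.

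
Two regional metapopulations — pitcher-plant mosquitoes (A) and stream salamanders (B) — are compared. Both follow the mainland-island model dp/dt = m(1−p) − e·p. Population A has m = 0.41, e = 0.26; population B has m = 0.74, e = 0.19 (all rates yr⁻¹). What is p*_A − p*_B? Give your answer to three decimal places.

-0.184

A: p*_A = m/(m+e) = 0.41/0.6700 = 0.6119.
B: p*_B = 0.74/0.9300 = 0.7957.
p*_A − p*_B = 0.6119 − 0.7957 = -0.1838.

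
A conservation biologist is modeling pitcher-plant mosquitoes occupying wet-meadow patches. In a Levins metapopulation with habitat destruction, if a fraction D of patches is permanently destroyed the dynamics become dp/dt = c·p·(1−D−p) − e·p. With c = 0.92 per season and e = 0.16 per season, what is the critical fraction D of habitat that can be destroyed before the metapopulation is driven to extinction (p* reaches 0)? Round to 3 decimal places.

The nontrivial equilibrium is p* = (1−D) − e/c; extinction occurs when this hits zero.
So D_crit = 1 − e/c = 1 − 0.16/0.92 = 1 − 0.1739 = 0.8261.
This equals the undisturbed p*, a classic result of Lande's extension.

0.826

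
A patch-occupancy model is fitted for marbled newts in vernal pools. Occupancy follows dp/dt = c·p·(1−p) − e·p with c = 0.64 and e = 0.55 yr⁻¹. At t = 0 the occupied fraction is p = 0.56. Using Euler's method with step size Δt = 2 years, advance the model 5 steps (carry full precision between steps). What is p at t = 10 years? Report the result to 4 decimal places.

0.1732

Update rule: p ← p + [c·p·(1−p) − e·p]·Δt with Δt = 2.
p: 0.56000 → 0.25939  (Δp = -0.30061)
p: 0.25939 → 0.21996  (Δp = -0.03943)
p: 0.21996 → 0.19762  (Δp = -0.02234)
p: 0.19762 → 0.18320  (Δp = -0.01442)
p: 0.18320 → 0.17322  (Δp = -0.00999)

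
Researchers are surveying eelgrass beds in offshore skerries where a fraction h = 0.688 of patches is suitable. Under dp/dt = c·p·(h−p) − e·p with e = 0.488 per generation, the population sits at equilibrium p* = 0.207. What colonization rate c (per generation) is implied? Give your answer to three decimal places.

1.015

At equilibrium c(h−p*) = e, so c = e/(h−p*).
c = 0.488/(0.688 − 0.207) = 0.488/0.4810 = 1.0146.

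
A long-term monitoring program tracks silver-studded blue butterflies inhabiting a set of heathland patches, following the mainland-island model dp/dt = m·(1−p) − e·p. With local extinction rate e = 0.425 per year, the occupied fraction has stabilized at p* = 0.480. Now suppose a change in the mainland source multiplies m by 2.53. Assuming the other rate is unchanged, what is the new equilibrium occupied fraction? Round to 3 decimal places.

Balance m(1−p*) = e·p* gives m = e·p*/(1−p*) = 0.425×0.48000/0.52000 = 0.39231.
New p* = m/(m+e) = 0.99254/(0.99254+0.42500) = 0.70018.

0.700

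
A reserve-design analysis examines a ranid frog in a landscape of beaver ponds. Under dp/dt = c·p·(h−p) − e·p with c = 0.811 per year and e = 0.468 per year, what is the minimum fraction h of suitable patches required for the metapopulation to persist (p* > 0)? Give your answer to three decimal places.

0.577

p* = h − e/c is positive only when h > e/c.
h_min = e/c = 0.468/0.811 = 0.5771.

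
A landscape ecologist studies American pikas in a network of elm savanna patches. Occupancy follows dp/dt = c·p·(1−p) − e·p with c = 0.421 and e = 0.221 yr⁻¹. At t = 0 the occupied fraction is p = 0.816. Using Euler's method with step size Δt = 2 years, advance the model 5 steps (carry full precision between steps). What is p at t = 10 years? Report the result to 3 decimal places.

0.485

Update rule: p ← p + [c·p·(1−p) − e·p]·Δt with Δt = 2.
  1  |  dp/dt·Δt = -0.234251  |  p_1 = 0.581749
  2  |  dp/dt·Δt = -0.052260  |  p_2 = 0.529489
  3  |  dp/dt·Δt = -0.024266  |  p_3 = 0.505223
  4  |  dp/dt·Δt = -0.012831  |  p_4 = 0.492391
  5  |  dp/dt·Δt = -0.007186  |  p_5 = 0.485206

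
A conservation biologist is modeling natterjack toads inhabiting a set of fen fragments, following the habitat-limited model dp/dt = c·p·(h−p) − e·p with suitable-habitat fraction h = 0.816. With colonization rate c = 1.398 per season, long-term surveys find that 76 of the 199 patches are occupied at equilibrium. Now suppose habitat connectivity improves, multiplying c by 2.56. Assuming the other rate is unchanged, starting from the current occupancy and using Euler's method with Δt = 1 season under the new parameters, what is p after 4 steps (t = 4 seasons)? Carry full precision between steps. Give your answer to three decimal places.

0.440

Observed p* = 76/199 = 0.38191.
Balance c(h−p*) = e gives e = 1.398×(0.816 − 0.38191) = 0.60686.
Starting from p₀ = 0.38191; update p ← p + (dp/dt)·Δt with the new parameters.
t = 1: p = 0.38191 + (+0.36155) = 0.74346
t = 2: p = 0.74346 + (-0.25817) = 0.48529
t = 3: p = 0.48529 + (+0.27987) = 0.76516
t = 4: p = 0.76516 + (-0.32513) = 0.44003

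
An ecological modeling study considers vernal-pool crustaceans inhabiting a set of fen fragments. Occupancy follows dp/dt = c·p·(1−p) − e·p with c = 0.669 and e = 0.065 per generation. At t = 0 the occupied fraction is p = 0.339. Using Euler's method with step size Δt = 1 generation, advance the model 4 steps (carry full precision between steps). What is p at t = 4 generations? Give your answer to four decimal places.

Update rule: p ← p + [c·p·(1−p) − e·p]·Δt with Δt = 1.
p: 0.33900 → 0.46687  (Δp = +0.12787)
p: 0.46687 → 0.60304  (Δp = +0.13617)
p: 0.60304 → 0.72399  (Δp = +0.12095)
p: 0.72399 → 0.81062  (Δp = +0.08663)

0.8106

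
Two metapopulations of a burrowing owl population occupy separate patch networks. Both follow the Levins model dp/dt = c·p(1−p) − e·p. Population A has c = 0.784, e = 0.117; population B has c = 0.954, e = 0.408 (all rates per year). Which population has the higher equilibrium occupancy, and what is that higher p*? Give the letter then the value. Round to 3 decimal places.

A, 0.851

A: p*_A = 1 − 0.117/0.784 = 0.8508.
B: p*_B = 1 − 0.408/0.954 = 0.5723.
A is higher at 0.8508.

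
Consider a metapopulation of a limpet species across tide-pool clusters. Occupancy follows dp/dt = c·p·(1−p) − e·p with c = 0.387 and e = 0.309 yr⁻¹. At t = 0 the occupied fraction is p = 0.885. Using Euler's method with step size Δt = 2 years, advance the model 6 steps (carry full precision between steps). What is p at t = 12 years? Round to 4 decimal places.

Update rule: p ← p + [c·p·(1−p) − e·p]·Δt with Δt = 2.
  1  |  dp/dt·Δt = -0.468156  |  p_1 = 0.416844
  2  |  dp/dt·Δt = -0.069462  |  p_2 = 0.347382
  3  |  dp/dt·Δt = -0.039210  |  p_3 = 0.308172
  4  |  dp/dt·Δt = -0.025432  |  p_4 = 0.282740
  5  |  dp/dt·Δt = -0.017768  |  p_5 = 0.264972
  6  |  dp/dt·Δt = -0.013007  |  p_6 = 0.251965

0.2520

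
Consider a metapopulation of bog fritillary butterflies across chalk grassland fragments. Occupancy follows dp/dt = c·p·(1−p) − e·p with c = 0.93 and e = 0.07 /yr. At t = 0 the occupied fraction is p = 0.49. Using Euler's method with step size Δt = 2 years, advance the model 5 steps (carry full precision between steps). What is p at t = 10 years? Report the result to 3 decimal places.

0.915

Update rule: p ← p + [c·p·(1−p) − e·p]·Δt with Δt = 2.
  1  |  dp/dt·Δt = +0.396214  |  p_1 = 0.886214
  2  |  dp/dt·Δt = +0.063490  |  p_2 = 0.949704
  3  |  dp/dt·Δt = -0.044113  |  p_3 = 0.905591
  4  |  dp/dt·Δt = +0.032240  |  p_4 = 0.937831
  5  |  dp/dt·Δt = -0.022851  |  p_5 = 0.914980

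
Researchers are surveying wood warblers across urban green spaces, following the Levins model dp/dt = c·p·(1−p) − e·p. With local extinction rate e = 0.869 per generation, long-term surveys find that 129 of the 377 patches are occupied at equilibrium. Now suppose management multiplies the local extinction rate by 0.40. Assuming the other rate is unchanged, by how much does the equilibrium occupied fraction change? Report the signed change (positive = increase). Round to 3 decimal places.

0.395

Observed p* = 129/377 = 0.34218.
Balance c(1−p*) = e gives c = e/(1 − 0.34218) = 0.869/0.65782 = 1.32103.
New p* = 1 − e/c = 1 − 0.34760/1.32103 = 0.73687.
Δp* = 0.73687 − 0.34218 = +0.39469.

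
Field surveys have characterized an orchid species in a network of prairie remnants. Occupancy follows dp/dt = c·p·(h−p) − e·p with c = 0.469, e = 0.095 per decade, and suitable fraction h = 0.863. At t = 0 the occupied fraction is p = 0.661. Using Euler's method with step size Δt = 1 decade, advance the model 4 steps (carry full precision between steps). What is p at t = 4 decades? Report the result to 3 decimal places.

0.661

Update rule: p ← p + [c·p·(h−p) − e·p]·Δt with Δt = 1.
p: 0.66100 → 0.66083  (Δp = -0.00017)
p: 0.66083 → 0.66071  (Δp = -0.00012)
p: 0.66071 → 0.66062  (Δp = -0.00008)
p: 0.66062 → 0.66057  (Δp = -0.00006)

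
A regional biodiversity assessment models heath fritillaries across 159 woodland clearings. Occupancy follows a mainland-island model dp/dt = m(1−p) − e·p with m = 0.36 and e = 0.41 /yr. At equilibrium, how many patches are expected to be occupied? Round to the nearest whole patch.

74

p* = m/(m+e) = 0.36/0.7700 = 0.4675.
Expected occupied patches = N × p* = 159 × 0.4675 = 74.34 ≈ 74.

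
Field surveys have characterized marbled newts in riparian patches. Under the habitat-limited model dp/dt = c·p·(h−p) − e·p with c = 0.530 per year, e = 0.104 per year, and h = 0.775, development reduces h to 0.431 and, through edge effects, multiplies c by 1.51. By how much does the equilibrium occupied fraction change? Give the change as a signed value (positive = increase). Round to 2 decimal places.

Before: p* = h − e/c = 0.775 − 0.104/0.530 = 0.775 − 0.1962 = 0.5788.
After: c = 0.8003, e = 0.104, h = 0.431; p* = 0.431 − 0.104/0.8003 = 0.3010.
Δp* = 0.3010 − 0.5788 = -0.2777.

-0.28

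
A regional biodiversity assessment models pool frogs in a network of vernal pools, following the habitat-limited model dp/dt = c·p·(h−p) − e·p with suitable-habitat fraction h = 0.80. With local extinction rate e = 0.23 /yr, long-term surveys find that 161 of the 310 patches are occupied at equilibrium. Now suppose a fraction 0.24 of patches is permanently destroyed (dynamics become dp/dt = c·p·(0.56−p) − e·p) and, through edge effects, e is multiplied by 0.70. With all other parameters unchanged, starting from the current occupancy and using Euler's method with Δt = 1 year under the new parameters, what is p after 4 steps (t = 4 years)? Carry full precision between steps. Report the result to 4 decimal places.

Observed p* = 161/310 = 0.51935.
Balance c(h−p*) = e gives c = e/(0.8 − 0.51935) = 0.23/0.28065 = 0.81954.
Starting from p₀ = 0.51935; update p ← p + (dp/dt)·Δt with the new parameters.
step 1: Δp = -0.06632, p = 0.45304
step 2: Δp = -0.03323, p = 0.41981
step 3: Δp = -0.01936, p = 0.40045
step 4: Δp = -0.01211, p = 0.38834

0.3883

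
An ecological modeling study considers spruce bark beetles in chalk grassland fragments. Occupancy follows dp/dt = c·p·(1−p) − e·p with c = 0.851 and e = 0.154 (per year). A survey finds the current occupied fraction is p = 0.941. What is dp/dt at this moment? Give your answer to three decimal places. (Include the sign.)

Colonization term: c·p·(1−p) = 0.851×0.941×0.0590 = 0.04725.
Extinction term: e·p = 0.14491.
dp/dt = 0.04725 − 0.14491 = -0.09767.

-0.098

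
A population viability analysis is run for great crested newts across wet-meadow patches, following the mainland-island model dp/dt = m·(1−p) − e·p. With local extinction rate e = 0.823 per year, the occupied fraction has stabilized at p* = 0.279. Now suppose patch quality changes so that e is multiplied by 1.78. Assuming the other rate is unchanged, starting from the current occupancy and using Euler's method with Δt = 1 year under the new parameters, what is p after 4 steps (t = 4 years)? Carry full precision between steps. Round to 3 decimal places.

0.216

Balance m(1−p*) = e·p* gives m = e·p*/(1−p*) = 0.823×0.27900/0.72100 = 0.31847.
Starting from p₀ = 0.27900; update p ← p + (dp/dt)·Δt with the new parameters.
step 1: Δp = -0.17910, p = 0.09990
step 2: Δp = +0.14031, p = 0.24021
step 3: Δp = -0.10992, p = 0.13029
step 4: Δp = +0.08611, p = 0.21640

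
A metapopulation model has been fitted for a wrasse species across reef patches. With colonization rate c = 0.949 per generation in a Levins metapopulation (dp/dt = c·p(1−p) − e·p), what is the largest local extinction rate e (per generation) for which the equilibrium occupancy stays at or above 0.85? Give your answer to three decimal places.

1 − e/c ≥ 0.85 ⇒ e ≤ c(1 − 0.85) = 0.949 × 0.1500.
e_max = 0.1424.

0.142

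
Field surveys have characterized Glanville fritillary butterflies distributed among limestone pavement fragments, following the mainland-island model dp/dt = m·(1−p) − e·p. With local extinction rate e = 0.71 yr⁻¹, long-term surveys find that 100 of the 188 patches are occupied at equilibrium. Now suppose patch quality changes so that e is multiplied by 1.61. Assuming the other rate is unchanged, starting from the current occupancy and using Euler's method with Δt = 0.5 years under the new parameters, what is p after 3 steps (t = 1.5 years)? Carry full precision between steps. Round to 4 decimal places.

0.4138

Observed p* = 100/188 = 0.53191.
Balance m(1−p*) = e·p* gives m = e·p*/(1−p*) = 0.71×0.53191/0.46809 = 0.80682.
Starting from p₀ = 0.53191; update p ← p + (dp/dt)·Δt with the new parameters.
step 1: Δp = -0.11519, p = 0.41673
step 2: Δp = -0.00288, p = 0.41384
step 3: Δp = -0.00007, p = 0.41377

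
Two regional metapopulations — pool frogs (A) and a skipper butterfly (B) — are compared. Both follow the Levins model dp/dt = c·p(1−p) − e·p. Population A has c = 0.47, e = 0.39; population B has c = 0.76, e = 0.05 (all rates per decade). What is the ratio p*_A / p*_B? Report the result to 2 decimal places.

0.18

A: p*_A = 1 − 0.39/0.47 = 0.1702.
B: p*_B = 1 − 0.05/0.76 = 0.9342.
p*_A / p*_B = 0.1702/0.9342 = 0.1822.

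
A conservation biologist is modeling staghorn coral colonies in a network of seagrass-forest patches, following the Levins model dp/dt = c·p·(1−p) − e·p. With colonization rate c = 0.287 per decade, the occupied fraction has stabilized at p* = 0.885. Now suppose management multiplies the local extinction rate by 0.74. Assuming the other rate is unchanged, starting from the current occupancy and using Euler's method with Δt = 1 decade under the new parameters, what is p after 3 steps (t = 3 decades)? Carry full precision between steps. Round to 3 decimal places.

Balance c(1−p*) = e gives e = 0.287×(1 − 0.88500) = 0.03300.
Starting from p₀ = 0.88500; update p ← p + (dp/dt)·Δt with the new parameters.
step 1: Δp = +0.00759, p = 0.89259
step 2: Δp = +0.00571, p = 0.89831
step 3: Δp = +0.00428, p = 0.90259

0.903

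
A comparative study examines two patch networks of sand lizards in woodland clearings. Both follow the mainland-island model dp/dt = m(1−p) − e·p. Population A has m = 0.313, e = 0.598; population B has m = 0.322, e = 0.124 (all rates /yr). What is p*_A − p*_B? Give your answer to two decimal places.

-0.38

A: p*_A = m/(m+e) = 0.313/0.9110 = 0.3436.
B: p*_B = 0.322/0.4460 = 0.7220.
p*_A − p*_B = 0.3436 − 0.7220 = -0.3784.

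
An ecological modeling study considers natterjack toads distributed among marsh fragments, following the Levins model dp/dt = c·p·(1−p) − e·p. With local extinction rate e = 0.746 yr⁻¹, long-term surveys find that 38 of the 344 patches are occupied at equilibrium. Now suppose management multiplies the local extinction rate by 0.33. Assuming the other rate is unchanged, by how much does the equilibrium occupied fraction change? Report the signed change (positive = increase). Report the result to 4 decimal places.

0.5960

Observed p* = 38/344 = 0.11047.
Balance c(1−p*) = e gives c = e/(1 − 0.11047) = 0.746/0.88953 = 0.83865.
New p* = 1 − e/c = 1 − 0.24618/0.83865 = 0.70646.
Δp* = 0.70646 − 0.11047 = +0.59599.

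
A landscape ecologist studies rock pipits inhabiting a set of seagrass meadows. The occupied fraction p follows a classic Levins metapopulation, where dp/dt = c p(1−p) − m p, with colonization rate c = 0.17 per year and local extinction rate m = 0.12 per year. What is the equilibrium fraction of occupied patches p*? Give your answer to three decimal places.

0.294

Setting dp/dt = 0 and dividing through by p* gives c·(1−p*) = m.
So p* = 1 − m/c = 1 − 0.12/0.17 = 1 − 0.7059 = 0.2941.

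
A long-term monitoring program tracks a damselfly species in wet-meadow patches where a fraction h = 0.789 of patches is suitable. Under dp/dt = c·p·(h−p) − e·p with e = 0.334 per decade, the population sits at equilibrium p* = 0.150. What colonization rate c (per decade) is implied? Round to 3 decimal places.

0.523

At equilibrium c(h−p*) = e, so c = e/(h−p*).
c = 0.334/(0.789 − 0.150) = 0.334/0.6390 = 0.5227.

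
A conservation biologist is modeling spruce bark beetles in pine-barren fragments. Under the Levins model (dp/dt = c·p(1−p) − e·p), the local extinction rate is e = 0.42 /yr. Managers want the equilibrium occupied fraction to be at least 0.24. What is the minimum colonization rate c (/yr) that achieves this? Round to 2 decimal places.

p* = 1 − e/c ≥ 0.24 requires e/c ≤ 0.7600, i.e. c ≥ e/0.7600.
c_min = 0.42/0.7600 = 0.5526.

0.55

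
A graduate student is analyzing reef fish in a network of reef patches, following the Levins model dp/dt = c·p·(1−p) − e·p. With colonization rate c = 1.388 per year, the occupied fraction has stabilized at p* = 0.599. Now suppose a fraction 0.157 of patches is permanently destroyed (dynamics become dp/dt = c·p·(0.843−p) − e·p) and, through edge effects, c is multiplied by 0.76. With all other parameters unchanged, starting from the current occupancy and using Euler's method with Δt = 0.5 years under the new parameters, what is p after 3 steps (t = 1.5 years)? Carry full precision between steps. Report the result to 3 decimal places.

0.423

Balance c(1−p*) = e gives e = 1.388×(1 − 0.59900) = 0.55659.
Starting from p₀ = 0.59900; update p ← p + (dp/dt)·Δt with the new parameters.
t = 0.5: p = 0.59900 + (-0.08961) = 0.50939
t = 1: p = 0.50939 + (-0.05213) = 0.45726
t = 1.5: p = 0.45726 + (-0.03422) = 0.42304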